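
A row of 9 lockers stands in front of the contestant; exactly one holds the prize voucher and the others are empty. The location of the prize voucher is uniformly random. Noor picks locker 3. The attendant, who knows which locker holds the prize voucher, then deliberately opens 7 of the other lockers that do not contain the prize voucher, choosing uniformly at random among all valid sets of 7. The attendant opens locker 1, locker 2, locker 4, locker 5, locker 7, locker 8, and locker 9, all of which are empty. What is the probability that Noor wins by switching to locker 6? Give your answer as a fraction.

Apply Bayes' rule, conditioning on where the prize voucher actually is.
If it is in any of lockers 1, 2, 4, 5, 7, 8, and 9 (prior 1/9 each): that locker was opened and seen not to hold the prize — ruled out; weight (1/9)·0 = 0 each.
If it is in locker 3 (prior 1/9): the attendant has 8 equally likely choices, so probability 1/8; weight (1/9)·(1/8) = 1/72.
If it is in locker 6 (prior 1/9): the attendant has no choice, probability 1; weight (1/9)·1 = 1/9.
The weights sum to 1/8.
So P(the prize voucher in locker 6 | the attendant opened locker 1, locker 2, locker 4, locker 5, locker 7, locker 8, and locker 9) = (1/9) / (1/8) = 8/9.

8/9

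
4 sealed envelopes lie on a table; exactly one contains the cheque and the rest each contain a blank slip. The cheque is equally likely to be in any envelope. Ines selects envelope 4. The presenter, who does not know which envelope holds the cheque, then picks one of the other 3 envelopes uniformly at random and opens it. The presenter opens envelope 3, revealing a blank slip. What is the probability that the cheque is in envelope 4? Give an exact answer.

1/3

Apply Bayes' rule, conditioning on where the cheque actually is.
If it is in any of envelopes 1, 2, and 4 (prior 1/4 each): the presenter picks envelope 3 with probability 1/3 regardless, and it is not the prize; weight (1/4)·(1/3) = 1/12 each.
If it is in envelope 3 (prior 1/4): the presenter opened envelope 3, so this case is ruled out; weight (1/4)·0 = 0.
The weights sum to 1/4.
So P(the cheque in envelope 4 | the presenter opened envelope 3) = (1/12) / (1/4) = 1/3.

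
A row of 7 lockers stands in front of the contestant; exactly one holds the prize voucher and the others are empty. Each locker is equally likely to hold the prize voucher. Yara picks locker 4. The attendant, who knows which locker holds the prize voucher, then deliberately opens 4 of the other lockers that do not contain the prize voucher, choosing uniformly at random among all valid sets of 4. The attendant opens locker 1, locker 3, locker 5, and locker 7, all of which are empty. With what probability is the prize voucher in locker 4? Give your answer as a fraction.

1/7

Apply Bayes' rule, conditioning on where the prize voucher actually is.
If it is in any of lockers 1, 3, 5, and 7 (prior 1/7 each): that locker was opened and seen not to hold the prize — ruled out; weight (1/7)·0 = 0 each.
If it is in either of lockers 2 and 6 (prior 1/7 each): the attendant has 5 equally likely choices, so probability 1/5; weight (1/7)·(1/5) = 1/35 each.
If it is in locker 4 (prior 1/7): the attendant has 15 equally likely choices, so probability 1/15; weight (1/7)·(1/15) = 1/105.
The weights sum to 1/15.
So P(the prize voucher in locker 4 | the attendant opened locker 1, locker 3, locker 5, and locker 7) = (1/105) / (1/15) = 1/7.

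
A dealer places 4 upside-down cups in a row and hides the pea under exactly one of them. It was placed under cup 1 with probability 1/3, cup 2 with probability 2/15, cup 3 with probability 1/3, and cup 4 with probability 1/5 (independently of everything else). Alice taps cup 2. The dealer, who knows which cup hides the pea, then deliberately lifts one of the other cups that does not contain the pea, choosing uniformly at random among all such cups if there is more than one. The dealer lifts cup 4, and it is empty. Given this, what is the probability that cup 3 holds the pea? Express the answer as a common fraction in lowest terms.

15/34

Consider each possible location of the pea in turn.
If it is under either of cups 1 and 3 (prior 1/3 each): the dealer has 2 equally likely choices, so probability 1/2; weight (1/3)·(1/2) = 1/6 each.
If it is under cup 2 (prior 2/15): the dealer has 3 equally likely choices, so probability 1/3; weight (2/15)·(1/3) = 2/45.
If it is under cup 4 (prior 1/5): the dealer opened cup 4, so this case is ruled out; weight (1/5)·0 = 0.
The weights sum to 17/45.
So P(the pea under cup 3 | the dealer opened cup 4) = (1/6) / (17/45) = 15/34.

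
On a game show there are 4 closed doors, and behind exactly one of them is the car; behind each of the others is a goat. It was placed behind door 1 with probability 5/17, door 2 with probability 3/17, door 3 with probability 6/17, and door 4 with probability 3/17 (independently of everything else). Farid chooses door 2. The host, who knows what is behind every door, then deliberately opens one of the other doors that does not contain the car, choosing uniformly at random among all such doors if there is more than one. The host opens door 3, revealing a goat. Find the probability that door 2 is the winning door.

Consider each possible location of the car in turn.
If it is behind door 1 (prior 5/17): the host has 2 equally likely choices, so probability 1/2; weight (5/17)·(1/2) = 5/34.
If it is behind door 2 (prior 3/17): the host has 3 equally likely choices, so probability 1/3; weight (3/17)·(1/3) = 1/17.
If it is behind door 3 (prior 6/17): the host opened door 3, so this case is ruled out; weight (6/17)·0 = 0.
If it is behind door 4 (prior 3/17): the host has 2 equally likely choices, so probability 1/2; weight (3/17)·(1/2) = 3/34.
The weights sum to 5/17.
So P(the car behind door 2 | the host opened door 3) = (1/17) / (5/17) = 1/5.

1/5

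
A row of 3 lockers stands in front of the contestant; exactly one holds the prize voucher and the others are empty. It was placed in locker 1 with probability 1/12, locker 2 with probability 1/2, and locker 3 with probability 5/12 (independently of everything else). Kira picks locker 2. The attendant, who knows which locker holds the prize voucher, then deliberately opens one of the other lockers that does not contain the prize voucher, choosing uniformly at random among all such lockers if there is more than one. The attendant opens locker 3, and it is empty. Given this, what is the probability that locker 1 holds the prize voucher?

1/4

Condition on the true location of the prize voucher.
If it is in locker 1 (prior 1/12): the attendant has no choice, probability 1; weight (1/12)·1 = 1/12.
If it is in locker 2 (prior 1/2): the attendant has 2 equally likely choices, so probability 1/2; weight (1/2)·(1/2) = 1/4.
If it is in locker 3 (prior 5/12): the attendant opened locker 3, so this case is ruled out; weight (5/12)·0 = 0.
The weights sum to 1/3.
So P(the prize voucher in locker 1 | the attendant opened locker 3) = (1/12) / (1/3) = 1/4.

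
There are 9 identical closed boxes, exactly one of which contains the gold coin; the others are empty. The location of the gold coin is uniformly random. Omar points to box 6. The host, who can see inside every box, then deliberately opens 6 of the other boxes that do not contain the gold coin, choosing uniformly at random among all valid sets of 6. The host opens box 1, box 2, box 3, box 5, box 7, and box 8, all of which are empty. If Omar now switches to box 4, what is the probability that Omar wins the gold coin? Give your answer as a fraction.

Apply Bayes' rule, conditioning on where the gold coin actually is.
If it is in any of boxes 1, 2, 3, 5, 7, and 8 (prior 1/9 each): that box was opened and seen not to hold the prize — ruled out; weight (1/9)·0 = 0 each.
If it is in either of boxes 4 and 9 (prior 1/9 each): the host has 7 equally likely choices, so probability 1/7; weight (1/9)·(1/7) = 1/63 each.
If it is in box 6 (prior 1/9): the host has 28 equally likely choices, so probability 1/28; weight (1/9)·(1/28) = 1/252.
The weights sum to 1/28.
So P(the gold coin in box 4 | the host opened box 1, box 2, box 3, box 5, box 7, and box 8) = (1/63) / (1/28) = 4/9.

4/9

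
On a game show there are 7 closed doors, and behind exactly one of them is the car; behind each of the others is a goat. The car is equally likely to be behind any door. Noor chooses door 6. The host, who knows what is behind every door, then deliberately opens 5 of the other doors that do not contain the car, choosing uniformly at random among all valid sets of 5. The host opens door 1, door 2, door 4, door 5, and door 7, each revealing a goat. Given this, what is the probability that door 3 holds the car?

6/7

Apply Bayes' rule, conditioning on where the car actually is.
If it is behind any of doors 1, 2, 4, 5, and 7 (prior 1/7 each): that door was opened and seen not to hold the prize — ruled out; weight (1/7)·0 = 0 each.
If it is behind door 3 (prior 1/7): the host has no choice, probability 1; weight (1/7)·1 = 1/7.
If it is behind door 6 (prior 1/7): the host has 6 equally likely choices, so probability 1/6; weight (1/7)·(1/6) = 1/42.
The weights sum to 1/6.
So P(the car behind door 3 | the host opened door 1, door 2, door 4, door 5, and door 7) = (1/7) / (1/6) = 6/7.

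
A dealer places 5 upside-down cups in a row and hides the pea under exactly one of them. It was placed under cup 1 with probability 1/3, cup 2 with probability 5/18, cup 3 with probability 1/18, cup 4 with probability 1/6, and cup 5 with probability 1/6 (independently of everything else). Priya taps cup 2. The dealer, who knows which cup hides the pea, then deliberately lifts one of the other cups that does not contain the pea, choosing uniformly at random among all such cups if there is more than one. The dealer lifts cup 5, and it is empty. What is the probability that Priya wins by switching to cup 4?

Consider each possible location of the pea in turn.
If it is under cup 1 (prior 1/3): the dealer has 3 equally likely choices, so probability 1/3; weight (1/3)·(1/3) = 1/9.
If it is under cup 2 (prior 5/18): the dealer has 4 equally likely choices, so probability 1/4; weight (5/18)·(1/4) = 5/72.
If it is under cup 3 (prior 1/18): the dealer has 3 equally likely choices, so probability 1/3; weight (1/18)·(1/3) = 1/54.
If it is under cup 4 (prior 1/6): the dealer has 3 equally likely choices, so probability 1/3; weight (1/6)·(1/3) = 1/18.
If it is under cup 5 (prior 1/6): the dealer opened cup 5, so this case is ruled out; weight (1/6)·0 = 0.
The weights sum to 55/216.
So P(the pea under cup 4 | the dealer opened cup 5) = (1/18) / (55/216) = 12/55.

12/55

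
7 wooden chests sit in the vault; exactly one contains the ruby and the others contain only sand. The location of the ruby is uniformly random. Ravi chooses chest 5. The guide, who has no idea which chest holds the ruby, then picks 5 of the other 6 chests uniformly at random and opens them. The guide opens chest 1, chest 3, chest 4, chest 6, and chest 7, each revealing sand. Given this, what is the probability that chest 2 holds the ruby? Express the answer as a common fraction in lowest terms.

1/2

Consider each possible location of the ruby in turn.
If it is in any of chests 1, 3, 4, 6, and 7 (prior 1/7 each): that chest was opened and seen not to hold the prize — ruled out; weight (1/7)·0 = 0 each.
If it is in either of chests 2 and 5 (prior 1/7 each): the guide picks exactly this set with probability 1/6 regardless, and none is the prize; weight (1/7)·(1/6) = 1/42 each.
The weights sum to 1/21.
So P(the ruby in chest 2 | the guide opened chest 1, chest 3, chest 4, chest 6, and chest 7) = (1/42) / (1/21) = 1/2.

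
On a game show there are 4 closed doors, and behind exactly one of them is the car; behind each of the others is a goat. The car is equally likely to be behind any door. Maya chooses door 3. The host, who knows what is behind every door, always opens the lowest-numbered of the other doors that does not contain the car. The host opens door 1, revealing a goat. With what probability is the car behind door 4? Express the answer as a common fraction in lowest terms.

1/3

Apply Bayes' rule, conditioning on where the car actually is.
If it is behind door 1 (prior 1/4): the host opened door 1, so this case is ruled out; weight (1/4)·0 = 0.
If it is behind any of doors 2, 3, and 4 (prior 1/4 each): door 1 is the lowest-numbered option available, probability 1; weight (1/4)·1 = 1/4 each.
The weights sum to 3/4.
So P(the car behind door 4 | the host opened door 1) = (1/4) / (3/4) = 1/3.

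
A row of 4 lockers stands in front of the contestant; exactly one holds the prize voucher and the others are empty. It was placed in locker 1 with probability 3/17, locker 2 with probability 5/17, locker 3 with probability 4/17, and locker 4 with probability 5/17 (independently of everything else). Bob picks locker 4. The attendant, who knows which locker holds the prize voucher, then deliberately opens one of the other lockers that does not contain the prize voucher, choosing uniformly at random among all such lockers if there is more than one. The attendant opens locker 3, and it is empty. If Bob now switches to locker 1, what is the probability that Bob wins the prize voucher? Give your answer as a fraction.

Apply Bayes' rule, conditioning on where the prize voucher actually is.
If it is in locker 1 (prior 3/17): the attendant has 2 equally likely choices, so probability 1/2; weight (3/17)·(1/2) = 3/34.
If it is in locker 2 (prior 5/17): the attendant has 2 equally likely choices, so probability 1/2; weight (5/17)·(1/2) = 5/34.
If it is in locker 3 (prior 4/17): the attendant opened locker 3, so this case is ruled out; weight (4/17)·0 = 0.
If it is in locker 4 (prior 5/17): the attendant has 3 equally likely choices, so probability 1/3; weight (5/17)·(1/3) = 5/51.
The weights sum to 1/3.
So P(the prize voucher in locker 1 | the attendant opened locker 3) = (3/34) / (1/3) = 9/34.

9/34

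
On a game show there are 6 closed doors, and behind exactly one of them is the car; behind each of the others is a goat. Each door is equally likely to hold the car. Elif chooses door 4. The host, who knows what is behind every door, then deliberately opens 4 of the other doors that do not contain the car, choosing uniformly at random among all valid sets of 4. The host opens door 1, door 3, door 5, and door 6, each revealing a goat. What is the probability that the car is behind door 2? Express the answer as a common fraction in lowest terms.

5/6

Condition on the true location of the car.
If it is behind any of doors 1, 3, 5, and 6 (prior 1/6 each): that door was opened and seen not to hold the prize — ruled out; weight (1/6)·0 = 0 each.
If it is behind door 2 (prior 1/6): the host has no choice, probability 1; weight (1/6)·1 = 1/6.
If it is behind door 4 (prior 1/6): the host has 5 equally likely choices, so probability 1/5; weight (1/6)·(1/5) = 1/30.
The weights sum to 1/5.
So P(the car behind door 2 | the host opened door 1, door 3, door 5, and door 6) = (1/6) / (1/5) = 5/6.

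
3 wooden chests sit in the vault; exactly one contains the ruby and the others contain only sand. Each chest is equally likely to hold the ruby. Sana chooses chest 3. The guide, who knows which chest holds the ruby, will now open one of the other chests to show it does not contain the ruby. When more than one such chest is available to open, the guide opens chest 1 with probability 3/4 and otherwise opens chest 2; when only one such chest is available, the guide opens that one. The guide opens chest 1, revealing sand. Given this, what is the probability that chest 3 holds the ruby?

Apply Bayes' rule, conditioning on where the ruby actually is.
If it is in chest 1 (prior 1/3): the guide opened chest 1, so this case is ruled out; weight (1/3)·0 = 0.
If it is in chest 2 (prior 1/3): only chest 1 is available, probability 1; weight (1/3)·1 = 1/3.
If it is in chest 3 (prior 1/3): chest 1 is available, opened with probability 3/4; weight (1/3)·(3/4) = 1/4.
The weights sum to 7/12.
So P(the ruby in chest 3 | the guide opened chest 1) = (1/4) / (7/12) = 3/7.

3/7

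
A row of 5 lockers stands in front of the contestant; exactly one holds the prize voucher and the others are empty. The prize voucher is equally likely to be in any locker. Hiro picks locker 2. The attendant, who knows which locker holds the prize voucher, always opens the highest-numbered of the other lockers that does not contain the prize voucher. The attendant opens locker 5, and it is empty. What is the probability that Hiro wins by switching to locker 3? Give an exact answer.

1/4

Consider each possible location of the prize voucher in turn.
If it is in any of lockers 1, 2, 3, and 4 (prior 1/5 each): locker 5 is the highest-numbered option available, probability 1; weight (1/5)·1 = 1/5 each.
If it is in locker 5 (prior 1/5): the attendant opened locker 5, so this case is ruled out; weight (1/5)·0 = 0.
The weights sum to 4/5.
So P(the prize voucher in locker 3 | the attendant opened locker 5) = (1/5) / (4/5) = 1/4.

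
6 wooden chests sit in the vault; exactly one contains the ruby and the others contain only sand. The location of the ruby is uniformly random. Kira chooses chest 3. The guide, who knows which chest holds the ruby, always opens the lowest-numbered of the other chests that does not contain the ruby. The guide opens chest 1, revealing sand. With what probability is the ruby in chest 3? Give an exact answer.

Condition on the true location of the ruby.
If it is in chest 1 (prior 1/6): the guide opened chest 1, so this case is ruled out; weight (1/6)·0 = 0.
If it is in any of chests 2, 3, 4, 5, and 6 (prior 1/6 each): chest 1 is the lowest-numbered option available, probability 1; weight (1/6)·1 = 1/6 each.
The weights sum to 5/6.
So P(the ruby in chest 3 | the guide opened chest 1) = (1/6) / (5/6) = 1/5.

1/5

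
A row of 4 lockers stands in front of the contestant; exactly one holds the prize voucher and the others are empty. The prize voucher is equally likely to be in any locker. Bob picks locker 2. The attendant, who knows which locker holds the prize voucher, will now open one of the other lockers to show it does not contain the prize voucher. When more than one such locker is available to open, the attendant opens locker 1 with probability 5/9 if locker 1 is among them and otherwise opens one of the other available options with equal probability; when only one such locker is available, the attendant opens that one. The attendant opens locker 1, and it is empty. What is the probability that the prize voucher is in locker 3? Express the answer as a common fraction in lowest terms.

1/3

Apply Bayes' rule, conditioning on where the prize voucher actually is.
If it is in locker 1 (prior 1/4): the attendant opened locker 1, so this case is ruled out; weight (1/4)·0 = 0.
If it is in any of lockers 2, 3, and 4 (prior 1/4 each): locker 1 is available, opened with probability 5/9; weight (1/4)·(5/9) = 5/36 each.
The weights sum to 5/12.
So P(the prize voucher in locker 3 | the attendant opened locker 1) = (5/36) / (5/12) = 1/3.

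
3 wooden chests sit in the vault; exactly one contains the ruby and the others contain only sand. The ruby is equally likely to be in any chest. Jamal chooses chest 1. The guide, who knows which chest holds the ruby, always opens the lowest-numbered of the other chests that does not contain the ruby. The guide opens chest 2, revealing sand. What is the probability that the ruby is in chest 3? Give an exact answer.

1/2

Consider each possible location of the ruby in turn.
If it is in either of chests 1 and 3 (prior 1/3 each): chest 2 is the lowest-numbered option available, probability 1; weight (1/3)·1 = 1/3 each.
If it is in chest 2 (prior 1/3): the guide opened chest 2, so this case is ruled out; weight (1/3)·0 = 0.
The weights sum to 2/3.
So P(the ruby in chest 3 | the guide opened chest 2) = (1/3) / (2/3) = 1/2.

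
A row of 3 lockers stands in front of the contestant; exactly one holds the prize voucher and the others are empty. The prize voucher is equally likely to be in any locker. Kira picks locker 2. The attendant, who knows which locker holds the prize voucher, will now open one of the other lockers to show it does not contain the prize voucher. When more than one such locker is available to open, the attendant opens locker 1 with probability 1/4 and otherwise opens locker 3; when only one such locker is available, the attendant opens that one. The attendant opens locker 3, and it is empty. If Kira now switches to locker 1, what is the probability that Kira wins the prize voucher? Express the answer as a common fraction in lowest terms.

Condition on the true location of the prize voucher.
If it is in locker 1 (prior 1/3): only locker 3 is available, probability 1; weight (1/3)·1 = 1/3.
If it is in locker 2 (prior 1/3): locker 1 is available but not opened, probability 3/4; weight (1/3)·(3/4) = 1/4.
If it is in locker 3 (prior 1/3): the attendant opened locker 3, so this case is ruled out; weight (1/3)·0 = 0.
The weights sum to 7/12.
So P(the prize voucher in locker 1 | the attendant opened locker 3) = (1/3) / (7/12) = 4/7.

4/7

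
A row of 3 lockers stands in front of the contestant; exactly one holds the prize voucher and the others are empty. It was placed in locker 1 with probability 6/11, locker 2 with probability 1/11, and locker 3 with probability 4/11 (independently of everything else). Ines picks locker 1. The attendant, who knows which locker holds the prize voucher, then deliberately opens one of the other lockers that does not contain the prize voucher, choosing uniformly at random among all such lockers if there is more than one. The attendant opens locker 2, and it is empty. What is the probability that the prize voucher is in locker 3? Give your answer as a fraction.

Consider each possible location of the prize voucher in turn.
If it is in locker 1 (prior 6/11): the attendant has 2 equally likely choices, so probability 1/2; weight (6/11)·(1/2) = 3/11.
If it is in locker 2 (prior 1/11): the attendant opened locker 2, so this case is ruled out; weight (1/11)·0 = 0.
If it is in locker 3 (prior 4/11): the attendant has no choice, probability 1; weight (4/11)·1 = 4/11.
The weights sum to 7/11.
So P(the prize voucher in locker 3 | the attendant opened locker 2) = (4/11) / (7/11) = 4/7.

4/7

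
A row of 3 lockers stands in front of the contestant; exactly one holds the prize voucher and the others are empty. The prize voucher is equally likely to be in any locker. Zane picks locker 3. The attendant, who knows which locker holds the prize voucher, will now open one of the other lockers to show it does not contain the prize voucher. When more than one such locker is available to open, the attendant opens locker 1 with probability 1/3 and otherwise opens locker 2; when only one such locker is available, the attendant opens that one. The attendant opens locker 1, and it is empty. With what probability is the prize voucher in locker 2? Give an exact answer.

Consider each possible location of the prize voucher in turn.
If it is in locker 1 (prior 1/3): the attendant opened locker 1, so this case is ruled out; weight (1/3)·0 = 0.
If it is in locker 2 (prior 1/3): only locker 1 is available, probability 1; weight (1/3)·1 = 1/3.
If it is in locker 3 (prior 1/3): locker 1 is available, opened with probability 1/3; weight (1/3)·(1/3) = 1/9.
The weights sum to 4/9.
So P(the prize voucher in locker 2 | the attendant opened locker 1) = (1/3) / (4/9) = 3/4.

3/4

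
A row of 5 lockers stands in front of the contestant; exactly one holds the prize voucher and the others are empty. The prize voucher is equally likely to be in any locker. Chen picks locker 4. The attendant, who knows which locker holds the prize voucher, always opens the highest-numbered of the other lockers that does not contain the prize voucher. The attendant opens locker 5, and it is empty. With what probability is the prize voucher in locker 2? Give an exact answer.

1/4

Consider each possible location of the prize voucher in turn.
If it is in any of lockers 1, 2, 3, and 4 (prior 1/5 each): locker 5 is the highest-numbered option available, probability 1; weight (1/5)·1 = 1/5 each.
If it is in locker 5 (prior 1/5): the attendant opened locker 5, so this case is ruled out; weight (1/5)·0 = 0.
The weights sum to 4/5.
So P(the prize voucher in locker 2 | the attendant opened locker 5) = (1/5) / (4/5) = 1/4.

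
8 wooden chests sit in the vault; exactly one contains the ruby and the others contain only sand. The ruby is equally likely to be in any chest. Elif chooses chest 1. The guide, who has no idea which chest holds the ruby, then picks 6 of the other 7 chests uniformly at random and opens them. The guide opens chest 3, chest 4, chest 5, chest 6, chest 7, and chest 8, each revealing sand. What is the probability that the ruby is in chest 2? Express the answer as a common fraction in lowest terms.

Because the guide chose which chests to open without knowing where the ruby is, the choice is independent of the prize location. Learning that none of the 6 opened chests holds the ruby simply rules out those 6 locations and leaves the remaining 2 chests still equally likely by symmetry.
So P(the ruby in chest 2) = 1/2.

1/2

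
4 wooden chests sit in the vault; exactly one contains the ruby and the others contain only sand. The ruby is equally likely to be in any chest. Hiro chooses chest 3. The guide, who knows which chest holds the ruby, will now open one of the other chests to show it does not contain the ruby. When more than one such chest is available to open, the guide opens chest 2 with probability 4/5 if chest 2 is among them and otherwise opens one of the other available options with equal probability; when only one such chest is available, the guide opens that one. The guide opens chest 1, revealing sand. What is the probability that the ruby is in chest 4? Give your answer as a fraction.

1/4

Consider each possible location of the ruby in turn.
If it is in chest 1 (prior 1/4): the guide opened chest 1, so this case is ruled out; weight (1/4)·0 = 0.
If it is in chest 2 (prior 1/4): chest 2 holds the prize so is unavailable; the guide chooses uniformly among the 2 others, probability 1/2; weight (1/4)·(1/2) = 1/8.
If it is in chest 3 (prior 1/4): chest 2 is available but not opened; chest 1 gets probability (1 − 4/5)/2 = 1/10; weight (1/4)·(1/10) = 1/40.
If it is in chest 4 (prior 1/4): chest 2 is available but not opened, probability 1/5; weight (1/4)·(1/5) = 1/20.
The weights sum to 1/5.
So P(the ruby in chest 4 | the guide opened chest 1) = (1/20) / (1/5) = 1/4.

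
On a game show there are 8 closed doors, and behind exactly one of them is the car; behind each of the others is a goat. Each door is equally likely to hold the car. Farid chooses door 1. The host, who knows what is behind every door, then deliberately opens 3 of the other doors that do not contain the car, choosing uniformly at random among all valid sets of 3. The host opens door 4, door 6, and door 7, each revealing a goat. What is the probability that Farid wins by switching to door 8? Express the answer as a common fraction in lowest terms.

Apply Bayes' rule, conditioning on where the car actually is.
If it is behind door 1 (prior 1/8): the host has 35 equally likely choices, so probability 1/35; weight (1/8)·(1/35) = 1/280.
If it is behind any of doors 2, 3, 5, and 8 (prior 1/8 each): the host has 20 equally likely choices, so probability 1/20; weight (1/8)·(1/20) = 1/160 each.
If it is behind any of doors 4, 6, and 7 (prior 1/8 each): that door was opened and seen not to hold the prize — ruled out; weight (1/8)·0 = 0 each.
The weights sum to 1/35.
So P(the car behind door 8 | the host opened door 4, door 6, and door 7) = (1/160) / (1/35) = 7/32.

7/32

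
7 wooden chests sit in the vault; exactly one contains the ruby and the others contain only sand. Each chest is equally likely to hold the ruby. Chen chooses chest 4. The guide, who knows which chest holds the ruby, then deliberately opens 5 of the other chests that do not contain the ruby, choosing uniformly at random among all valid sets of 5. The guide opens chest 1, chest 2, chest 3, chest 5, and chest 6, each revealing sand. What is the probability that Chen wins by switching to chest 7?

Condition on the true location of the ruby.
If it is in any of chests 1, 2, 3, 5, and 6 (prior 1/7 each): that chest was opened and seen not to hold the prize — ruled out; weight (1/7)·0 = 0 each.
If it is in chest 4 (prior 1/7): the guide has 6 equally likely choices, so probability 1/6; weight (1/7)·(1/6) = 1/42.
If it is in chest 7 (prior 1/7): the guide has no choice, probability 1; weight (1/7)·1 = 1/7.
The weights sum to 1/6.
So P(the ruby in chest 7 | the guide opened chest 1, chest 2, chest 3, chest 5, and chest 6) = (1/7) / (1/6) = 6/7.

6/7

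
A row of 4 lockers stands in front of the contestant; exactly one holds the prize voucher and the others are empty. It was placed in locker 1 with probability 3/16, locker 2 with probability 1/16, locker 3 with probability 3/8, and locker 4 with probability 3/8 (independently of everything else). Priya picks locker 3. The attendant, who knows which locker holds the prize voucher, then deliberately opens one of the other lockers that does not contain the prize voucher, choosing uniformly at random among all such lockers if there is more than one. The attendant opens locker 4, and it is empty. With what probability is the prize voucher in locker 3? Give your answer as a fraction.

1/2

Apply Bayes' rule, conditioning on where the prize voucher actually is.
If it is in locker 1 (prior 3/16): the attendant has 2 equally likely choices, so probability 1/2; weight (3/16)·(1/2) = 3/32.
If it is in locker 2 (prior 1/16): the attendant has 2 equally likely choices, so probability 1/2; weight (1/16)·(1/2) = 1/32.
If it is in locker 3 (prior 3/8): the attendant has 3 equally likely choices, so probability 1/3; weight (3/8)·(1/3) = 1/8.
If it is in locker 4 (prior 3/8): the attendant opened locker 4, so this case is ruled out; weight (3/8)·0 = 0.
The weights sum to 1/4.
So P(the prize voucher in locker 3 | the attendant opened locker 4) = (1/8) / (1/4) = 1/2.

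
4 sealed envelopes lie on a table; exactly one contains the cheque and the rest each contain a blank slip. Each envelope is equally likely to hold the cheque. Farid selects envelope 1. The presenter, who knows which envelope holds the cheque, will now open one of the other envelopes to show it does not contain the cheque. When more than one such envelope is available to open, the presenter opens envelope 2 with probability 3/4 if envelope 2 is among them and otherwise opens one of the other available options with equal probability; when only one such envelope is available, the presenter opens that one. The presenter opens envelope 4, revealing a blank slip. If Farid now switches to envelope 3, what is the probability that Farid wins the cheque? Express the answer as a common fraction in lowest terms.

2/7

Condition on the true location of the cheque.
If it is in envelope 1 (prior 1/4): envelope 2 is available but not opened; envelope 4 gets probability (1 − 3/4)/2 = 1/8; weight (1/4)·(1/8) = 1/32.
If it is in envelope 2 (prior 1/4): envelope 2 holds the prize so is unavailable; the presenter chooses uniformly among the 2 others, probability 1/2; weight (1/4)·(1/2) = 1/8.
If it is in envelope 3 (prior 1/4): envelope 2 is available but not opened, probability 1/4; weight (1/4)·(1/4) = 1/16.
If it is in envelope 4 (prior 1/4): the presenter opened envelope 4, so this case is ruled out; weight (1/4)·0 = 0.
The weights sum to 7/32.
So P(the cheque in envelope 3 | the presenter opened envelope 4) = (1/16) / (7/32) = 2/7.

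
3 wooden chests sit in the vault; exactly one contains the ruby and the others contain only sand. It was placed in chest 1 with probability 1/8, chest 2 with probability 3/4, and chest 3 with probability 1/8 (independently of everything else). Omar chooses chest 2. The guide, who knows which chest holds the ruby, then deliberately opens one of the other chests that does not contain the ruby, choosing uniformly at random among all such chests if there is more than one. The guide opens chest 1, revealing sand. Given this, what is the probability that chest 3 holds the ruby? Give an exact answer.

1/4

Apply Bayes' rule, conditioning on where the ruby actually is.
If it is in chest 1 (prior 1/8): the guide opened chest 1, so this case is ruled out; weight (1/8)·0 = 0.
If it is in chest 2 (prior 3/4): the guide has 2 equally likely choices, so probability 1/2; weight (3/4)·(1/2) = 3/8.
If it is in chest 3 (prior 1/8): the guide has no choice, probability 1; weight (1/8)·1 = 1/8.
The weights sum to 1/2.
So P(the ruby in chest 3 | the guide opened chest 1) = (1/8) / (1/2) = 1/4.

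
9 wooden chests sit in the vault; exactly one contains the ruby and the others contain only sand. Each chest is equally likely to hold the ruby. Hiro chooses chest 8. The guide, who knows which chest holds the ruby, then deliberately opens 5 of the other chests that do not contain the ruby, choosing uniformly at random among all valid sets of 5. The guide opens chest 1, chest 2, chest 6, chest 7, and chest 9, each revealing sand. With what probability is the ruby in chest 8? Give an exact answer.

Condition on the true location of the ruby.
If it is in any of chests 1, 2, 6, 7, and 9 (prior 1/9 each): that chest was opened and seen not to hold the prize — ruled out; weight (1/9)·0 = 0 each.
If it is in any of chests 3, 4, and 5 (prior 1/9 each): the guide has 21 equally likely choices, so probability 1/21; weight (1/9)·(1/21) = 1/189 each.
If it is in chest 8 (prior 1/9): the guide has 56 equally likely choices, so probability 1/56; weight (1/9)·(1/56) = 1/504.
The weights sum to 1/56.
So P(the ruby in chest 8 | the guide opened chest 1, chest 2, chest 6, chest 7, and chest 9) = (1/504) / (1/56) = 1/9.

1/9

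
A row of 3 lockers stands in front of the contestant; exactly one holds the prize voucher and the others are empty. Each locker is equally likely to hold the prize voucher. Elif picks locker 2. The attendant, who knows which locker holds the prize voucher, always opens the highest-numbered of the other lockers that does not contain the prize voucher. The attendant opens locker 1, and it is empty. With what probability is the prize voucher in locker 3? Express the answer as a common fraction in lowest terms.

1

Apply Bayes' rule, conditioning on where the prize voucher actually is.
If it is in locker 1 (prior 1/3): the attendant opened locker 1, so this case is ruled out; weight (1/3)·0 = 0.
If it is in locker 2 (prior 1/3): the attendant would have opened locker 3 instead, probability 0; weight (1/3)·0 = 0.
If it is in locker 3 (prior 1/3): locker 1 is the highest-numbered option available, probability 1; weight (1/3)·1 = 1/3.
The weights sum to 1/3.
So P(the prize voucher in locker 3 | the attendant opened locker 1) = (1/3) / (1/3) = 1.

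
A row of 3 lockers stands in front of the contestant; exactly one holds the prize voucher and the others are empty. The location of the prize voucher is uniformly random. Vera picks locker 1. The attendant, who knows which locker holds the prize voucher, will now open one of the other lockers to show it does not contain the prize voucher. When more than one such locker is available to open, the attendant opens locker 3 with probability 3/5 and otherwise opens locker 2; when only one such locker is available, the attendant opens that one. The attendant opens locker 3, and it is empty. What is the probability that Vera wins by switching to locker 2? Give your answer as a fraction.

Consider each possible location of the prize voucher in turn.
If it is in locker 1 (prior 1/3): locker 3 is available, opened with probability 3/5; weight (1/3)·(3/5) = 1/5.
If it is in locker 2 (prior 1/3): only locker 3 is available, probability 1; weight (1/3)·1 = 1/3.
If it is in locker 3 (prior 1/3): the attendant opened locker 3, so this case is ruled out; weight (1/3)·0 = 0.
The weights sum to 8/15.
So P(the prize voucher in locker 2 | the attendant opened locker 3) = (1/3) / (8/15) = 5/8.

5/8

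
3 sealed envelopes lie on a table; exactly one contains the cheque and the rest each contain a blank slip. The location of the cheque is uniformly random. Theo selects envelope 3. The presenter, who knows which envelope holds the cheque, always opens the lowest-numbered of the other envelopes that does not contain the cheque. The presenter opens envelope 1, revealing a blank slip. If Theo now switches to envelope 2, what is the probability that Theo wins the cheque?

Condition on the true location of the cheque.
If it is in envelope 1 (prior 1/3): the presenter opened envelope 1, so this case is ruled out; weight (1/3)·0 = 0.
If it is in either of envelopes 2 and 3 (prior 1/3 each): envelope 1 is the lowest-numbered option available, probability 1; weight (1/3)·1 = 1/3 each.
The weights sum to 2/3.
So P(the cheque in envelope 2 | the presenter opened envelope 1) = (1/3) / (2/3) = 1/2.

1/2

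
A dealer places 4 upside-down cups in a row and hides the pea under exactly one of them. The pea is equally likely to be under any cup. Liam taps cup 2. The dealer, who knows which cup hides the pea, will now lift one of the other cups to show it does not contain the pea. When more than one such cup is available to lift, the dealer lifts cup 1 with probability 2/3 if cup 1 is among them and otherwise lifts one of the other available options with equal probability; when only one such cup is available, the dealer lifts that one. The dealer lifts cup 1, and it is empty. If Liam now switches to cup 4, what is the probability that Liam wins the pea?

1/3

Apply Bayes' rule, conditioning on where the pea actually is.
If it is under cup 1 (prior 1/4): the dealer opened cup 1, so this case is ruled out; weight (1/4)·0 = 0.
If it is under any of cups 2, 3, and 4 (prior 1/4 each): cup 1 is available, opened with probability 2/3; weight (1/4)·(2/3) = 1/6 each.
The weights sum to 1/2.
So P(the pea under cup 4 | the dealer opened cup 1) = (1/6) / (1/2) = 1/3.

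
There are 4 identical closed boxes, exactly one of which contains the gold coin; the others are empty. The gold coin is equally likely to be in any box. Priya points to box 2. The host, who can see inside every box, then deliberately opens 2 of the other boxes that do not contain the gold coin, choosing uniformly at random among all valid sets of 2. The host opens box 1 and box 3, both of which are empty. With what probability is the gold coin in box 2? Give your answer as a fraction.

1/4

Apply Bayes' rule, conditioning on where the gold coin actually is.
If it is in either of boxes 1 and 3 (prior 1/4 each): that box was opened and seen not to hold the prize — ruled out; weight (1/4)·0 = 0 each.
If it is in box 2 (prior 1/4): the host has 3 equally likely choices, so probability 1/3; weight (1/4)·(1/3) = 1/12.
If it is in box 4 (prior 1/4): the host has no choice, probability 1; weight (1/4)·1 = 1/4.
The weights sum to 1/3.
So P(the gold coin in box 2 | the host opened box 1 and box 3) = (1/12) / (1/3) = 1/4.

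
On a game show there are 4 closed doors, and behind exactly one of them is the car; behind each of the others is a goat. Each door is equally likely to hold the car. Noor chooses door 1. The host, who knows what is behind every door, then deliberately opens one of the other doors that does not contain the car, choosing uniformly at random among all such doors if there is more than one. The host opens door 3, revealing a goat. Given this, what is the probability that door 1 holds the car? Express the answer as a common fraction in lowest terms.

1/4

Apply Bayes' rule, conditioning on where the car actually is.
If it is behind door 1 (prior 1/4): the host has 3 equally likely choices, so probability 1/3; weight (1/4)·(1/3) = 1/12.
If it is behind either of doors 2 and 4 (prior 1/4 each): the host has 2 equally likely choices, so probability 1/2; weight (1/4)·(1/2) = 1/8 each.
If it is behind door 3 (prior 1/4): the host opened door 3, so this case is ruled out; weight (1/4)·0 = 0.
The weights sum to 1/3.
So P(the car behind door 1 | the host opened door 3) = (1/12) / (1/3) = 1/4.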